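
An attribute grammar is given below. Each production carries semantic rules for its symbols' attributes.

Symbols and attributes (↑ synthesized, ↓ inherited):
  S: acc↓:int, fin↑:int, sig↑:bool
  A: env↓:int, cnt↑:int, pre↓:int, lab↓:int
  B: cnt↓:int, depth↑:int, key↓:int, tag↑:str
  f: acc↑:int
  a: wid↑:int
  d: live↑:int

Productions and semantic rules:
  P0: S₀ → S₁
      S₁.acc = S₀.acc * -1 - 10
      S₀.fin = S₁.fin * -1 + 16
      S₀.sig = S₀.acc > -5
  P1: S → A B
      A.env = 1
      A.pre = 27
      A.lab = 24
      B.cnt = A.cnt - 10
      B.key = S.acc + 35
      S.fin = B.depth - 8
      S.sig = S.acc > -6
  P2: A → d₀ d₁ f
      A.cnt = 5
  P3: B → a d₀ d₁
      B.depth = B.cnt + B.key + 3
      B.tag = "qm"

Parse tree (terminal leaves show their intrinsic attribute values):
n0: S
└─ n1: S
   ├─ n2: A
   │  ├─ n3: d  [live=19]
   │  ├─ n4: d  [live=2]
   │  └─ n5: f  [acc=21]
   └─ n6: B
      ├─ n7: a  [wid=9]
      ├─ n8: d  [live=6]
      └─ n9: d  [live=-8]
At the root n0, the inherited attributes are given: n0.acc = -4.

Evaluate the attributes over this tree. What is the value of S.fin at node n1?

19

1. n0.acc = -4  [given at root]
2. n1.acc = -6  [S₀.acc * -1 - 10]
3. n2.env = 1  [1]
4. n2.pre = 27  [27]
5. n2.lab = 24  [24]
6. n3.live = 19  [terminal]
7. n4.live = 2  [terminal]
8. n5.acc = 21  [terminal]
9. n2.cnt = 5  [5]
10. n6.cnt = -5  [A.cnt - 10]
11. n6.key = 29  [S.acc + 35]
12. n7.wid = 9  [terminal]
13. n8.live = 6  [terminal]
14. n9.live = -8  [terminal]
15. n6.depth = 27  [B.cnt + B.key + 3]
16. n6.tag = "qm"  ["qm"]
17. n1.fin = 19  [B.depth - 8]
18. n1.sig = false  [S.acc > -6]
19. n0.fin = -3  [S₁.fin * -1 + 16]
20. n0.sig = true  [S₀.acc > -5]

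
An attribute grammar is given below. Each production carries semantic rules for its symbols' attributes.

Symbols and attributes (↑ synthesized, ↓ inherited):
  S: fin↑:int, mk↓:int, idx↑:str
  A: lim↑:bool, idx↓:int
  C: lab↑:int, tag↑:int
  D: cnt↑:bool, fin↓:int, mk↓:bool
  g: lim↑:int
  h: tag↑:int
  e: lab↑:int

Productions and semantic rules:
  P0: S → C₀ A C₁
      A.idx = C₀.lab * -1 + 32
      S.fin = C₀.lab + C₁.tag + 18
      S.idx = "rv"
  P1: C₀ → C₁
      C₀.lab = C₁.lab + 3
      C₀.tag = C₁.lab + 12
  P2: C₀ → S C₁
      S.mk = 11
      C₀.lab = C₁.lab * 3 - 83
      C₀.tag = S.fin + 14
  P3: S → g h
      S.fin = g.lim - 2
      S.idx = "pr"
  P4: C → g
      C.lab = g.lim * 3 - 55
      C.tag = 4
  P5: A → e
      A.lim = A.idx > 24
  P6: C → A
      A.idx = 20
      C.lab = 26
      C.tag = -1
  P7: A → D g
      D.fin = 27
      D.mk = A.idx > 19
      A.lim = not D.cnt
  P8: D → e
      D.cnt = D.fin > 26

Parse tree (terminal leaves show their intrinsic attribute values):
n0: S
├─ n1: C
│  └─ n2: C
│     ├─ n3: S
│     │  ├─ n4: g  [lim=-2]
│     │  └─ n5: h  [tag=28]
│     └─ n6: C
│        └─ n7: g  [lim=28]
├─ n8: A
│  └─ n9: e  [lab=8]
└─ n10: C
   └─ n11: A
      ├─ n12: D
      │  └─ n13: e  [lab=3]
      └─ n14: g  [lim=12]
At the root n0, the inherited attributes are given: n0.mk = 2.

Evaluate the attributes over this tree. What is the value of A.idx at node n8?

25

1. n0.mk = 2  [given at root]
2. n3.mk = 11  [11]
3. n4.lim = -2  [terminal]
4. n5.tag = 28  [terminal]
5. n3.fin = -4  [g.lim - 2]
6. n3.idx = "pr"  ["pr"]
7. n7.lim = 28  [terminal]
8. n6.lab = 29  [g.lim * 3 - 55]
9. n6.tag = 4  [4]
10. n2.lab = 4  [C₁.lab * 3 - 83]
11. n2.tag = 10  [S.fin + 14]
12. n1.lab = 7  [C₁.lab + 3]
13. n1.tag = 16  [C₁.lab + 12]
14. n8.idx = 25  [C₀.lab * -1 + 32]
15. n9.lab = 8  [terminal]
16. n8.lim = true  [A.idx > 24]
17. n11.idx = 20  [20]
18. n12.fin = 27  [27]
19. n12.mk = true  [A.idx > 19]
20. n13.lab = 3  [terminal]
21. n12.cnt = true  [D.fin > 26]
22. n14.lim = 12  [terminal]
23. n11.lim = false  [not D.cnt]
24. n10.lab = 26  [26]
25. n10.tag = -1  [-1]
26. n0.fin = 24  [C₀.lab + C₁.tag + 18]
27. n0.idx = "rv"  ["rv"]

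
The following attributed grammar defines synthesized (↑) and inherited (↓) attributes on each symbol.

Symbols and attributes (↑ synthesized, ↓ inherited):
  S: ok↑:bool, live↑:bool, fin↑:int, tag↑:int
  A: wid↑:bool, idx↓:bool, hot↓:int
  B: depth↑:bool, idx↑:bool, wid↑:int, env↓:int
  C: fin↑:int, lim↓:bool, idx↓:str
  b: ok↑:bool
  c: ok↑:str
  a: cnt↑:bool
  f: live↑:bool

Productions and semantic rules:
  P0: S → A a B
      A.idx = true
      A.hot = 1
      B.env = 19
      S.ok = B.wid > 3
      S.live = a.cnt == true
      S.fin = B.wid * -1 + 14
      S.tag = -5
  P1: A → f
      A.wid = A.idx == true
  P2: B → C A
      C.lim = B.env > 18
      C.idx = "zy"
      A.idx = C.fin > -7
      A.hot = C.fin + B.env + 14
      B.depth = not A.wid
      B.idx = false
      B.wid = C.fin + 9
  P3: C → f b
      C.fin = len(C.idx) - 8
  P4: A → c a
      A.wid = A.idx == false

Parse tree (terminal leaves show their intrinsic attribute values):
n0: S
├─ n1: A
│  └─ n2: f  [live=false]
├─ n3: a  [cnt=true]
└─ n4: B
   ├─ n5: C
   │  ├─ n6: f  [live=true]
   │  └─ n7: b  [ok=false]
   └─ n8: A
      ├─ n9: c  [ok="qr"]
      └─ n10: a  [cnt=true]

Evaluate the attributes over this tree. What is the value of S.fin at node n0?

11

1. n1.idx = true  [true]
2. n1.hot = 1  [1]
3. n2.live = false  [terminal]
4. n1.wid = true  [A.idx == true]
5. n3.cnt = true  [terminal]
6. n4.env = 19  [19]
7. n5.lim = true  [B.env > 18]
8. n5.idx = "zy"  ["zy"]
9. n6.live = true  [terminal]
10. n7.ok = false  [terminal]
11. n5.fin = -6  [len(C.idx) - 8]
12. n8.idx = true  [C.fin > -7]
13. n8.hot = 27  [C.fin + B.env + 14]
14. n9.ok = "qr"  [terminal]
15. n10.cnt = true  [terminal]
16. n8.wid = false  [A.idx == false]
17. n4.depth = true  [not A.wid]
18. n4.idx = false  [false]
19. n4.wid = 3  [C.fin + 9]
20. n0.ok = false  [B.wid > 3]
21. n0.live = true  [a.cnt == true]
22. n0.fin = 11  [B.wid * -1 + 14]
23. n0.tag = -5  [-5]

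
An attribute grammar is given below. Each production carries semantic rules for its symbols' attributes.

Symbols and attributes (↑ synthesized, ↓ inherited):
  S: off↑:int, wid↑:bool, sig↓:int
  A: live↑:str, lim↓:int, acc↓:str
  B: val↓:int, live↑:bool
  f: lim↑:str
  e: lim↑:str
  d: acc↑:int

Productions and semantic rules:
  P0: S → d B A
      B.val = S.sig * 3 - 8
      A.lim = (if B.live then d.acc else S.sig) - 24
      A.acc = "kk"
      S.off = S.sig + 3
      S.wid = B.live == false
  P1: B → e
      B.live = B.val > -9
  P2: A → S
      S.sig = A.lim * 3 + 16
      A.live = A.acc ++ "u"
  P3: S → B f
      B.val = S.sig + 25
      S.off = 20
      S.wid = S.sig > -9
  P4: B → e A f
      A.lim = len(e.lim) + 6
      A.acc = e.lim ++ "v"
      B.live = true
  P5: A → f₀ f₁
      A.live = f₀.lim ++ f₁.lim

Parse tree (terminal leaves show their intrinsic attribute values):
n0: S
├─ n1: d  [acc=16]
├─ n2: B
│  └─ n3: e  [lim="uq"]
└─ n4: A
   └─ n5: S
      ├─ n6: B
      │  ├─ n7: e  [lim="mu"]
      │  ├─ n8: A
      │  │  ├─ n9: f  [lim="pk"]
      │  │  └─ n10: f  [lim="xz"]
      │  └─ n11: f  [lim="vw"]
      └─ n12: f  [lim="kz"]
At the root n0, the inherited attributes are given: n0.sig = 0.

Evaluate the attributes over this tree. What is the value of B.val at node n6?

1. n0.sig = 0  [given at root]
2. n1.acc = 16  [terminal]
3. n2.val = -8  [S.sig * 3 - 8]
4. n3.lim = "uq"  [terminal]
5. n2.live = true  [B.val > -9]
6. n4.lim = -8  [(if B.live then d.acc else S.sig) - 24]
7. n4.acc = "kk"  ["kk"]
8. n5.sig = -8  [A.lim * 3 + 16]
9. n6.val = 17  [S.sig + 25]
10. n7.lim = "mu"  [terminal]
11. n8.lim = 8  [len(e.lim) + 6]
12. n8.acc = "muv"  [e.lim ++ "v"]
13. n9.lim = "pk"  [terminal]
14. n10.lim = "xz"  [terminal]
15. n8.live = "pkxz"  [f₀.lim ++ f₁.lim]
16. n11.lim = "vw"  [terminal]
17. n6.live = true  [true]
18. n12.lim = "kz"  [terminal]
19. n5.off = 20  [20]
20. n5.wid = true  [S.sig > -9]
21. n4.live = "kku"  [A.acc ++ "u"]
22. n0.off = 3  [S.sig + 3]
23. n0.wid = false  [B.live == false]

17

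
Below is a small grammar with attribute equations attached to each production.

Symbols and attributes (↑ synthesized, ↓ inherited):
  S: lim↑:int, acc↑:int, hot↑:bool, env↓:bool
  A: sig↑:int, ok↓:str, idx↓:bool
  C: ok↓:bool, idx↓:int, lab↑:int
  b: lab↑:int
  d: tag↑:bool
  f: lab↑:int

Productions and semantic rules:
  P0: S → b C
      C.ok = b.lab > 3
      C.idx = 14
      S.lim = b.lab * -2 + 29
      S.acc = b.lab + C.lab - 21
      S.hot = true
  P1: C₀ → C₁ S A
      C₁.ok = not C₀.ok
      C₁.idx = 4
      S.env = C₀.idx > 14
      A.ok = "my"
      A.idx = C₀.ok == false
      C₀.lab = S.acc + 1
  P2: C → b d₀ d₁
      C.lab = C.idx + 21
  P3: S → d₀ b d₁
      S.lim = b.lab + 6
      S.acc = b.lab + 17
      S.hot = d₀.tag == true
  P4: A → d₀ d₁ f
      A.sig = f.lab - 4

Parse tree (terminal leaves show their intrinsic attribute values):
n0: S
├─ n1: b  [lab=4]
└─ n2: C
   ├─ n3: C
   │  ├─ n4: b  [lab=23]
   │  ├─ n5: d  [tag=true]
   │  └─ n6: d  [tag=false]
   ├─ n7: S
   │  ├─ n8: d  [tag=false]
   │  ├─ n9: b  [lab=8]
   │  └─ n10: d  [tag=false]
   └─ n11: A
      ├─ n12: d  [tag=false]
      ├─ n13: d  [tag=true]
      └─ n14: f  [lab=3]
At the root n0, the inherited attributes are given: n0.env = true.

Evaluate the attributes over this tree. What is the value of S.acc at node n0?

1. n0.env = true  [given at root]
2. n1.lab = 4  [terminal]
3. n2.ok = true  [b.lab > 3]
4. n2.idx = 14  [14]
5. n3.ok = false  [not C₀.ok]
6. n3.idx = 4  [4]
7. n4.lab = 23  [terminal]
8. n5.tag = true  [terminal]
9. n6.tag = false  [terminal]
10. n3.lab = 25  [C.idx + 21]
11. n7.env = false  [C₀.idx > 14]
12. n8.tag = false  [terminal]
13. n9.lab = 8  [terminal]
14. n10.tag = false  [terminal]
15. n7.lim = 14  [b.lab + 6]
16. n7.acc = 25  [b.lab + 17]
17. n7.hot = false  [d₀.tag == true]
18. n11.ok = "my"  ["my"]
19. n11.idx = false  [C₀.ok == false]
20. n12.tag = false  [terminal]
21. n13.tag = true  [terminal]
22. n14.lab = 3  [terminal]
23. n11.sig = -1  [f.lab - 4]
24. n2.lab = 26  [S.acc + 1]
25. n0.lim = 21  [b.lab * -2 + 29]
26. n0.acc = 9  [b.lab + C.lab - 21]
27. n0.hot = true  [true]

9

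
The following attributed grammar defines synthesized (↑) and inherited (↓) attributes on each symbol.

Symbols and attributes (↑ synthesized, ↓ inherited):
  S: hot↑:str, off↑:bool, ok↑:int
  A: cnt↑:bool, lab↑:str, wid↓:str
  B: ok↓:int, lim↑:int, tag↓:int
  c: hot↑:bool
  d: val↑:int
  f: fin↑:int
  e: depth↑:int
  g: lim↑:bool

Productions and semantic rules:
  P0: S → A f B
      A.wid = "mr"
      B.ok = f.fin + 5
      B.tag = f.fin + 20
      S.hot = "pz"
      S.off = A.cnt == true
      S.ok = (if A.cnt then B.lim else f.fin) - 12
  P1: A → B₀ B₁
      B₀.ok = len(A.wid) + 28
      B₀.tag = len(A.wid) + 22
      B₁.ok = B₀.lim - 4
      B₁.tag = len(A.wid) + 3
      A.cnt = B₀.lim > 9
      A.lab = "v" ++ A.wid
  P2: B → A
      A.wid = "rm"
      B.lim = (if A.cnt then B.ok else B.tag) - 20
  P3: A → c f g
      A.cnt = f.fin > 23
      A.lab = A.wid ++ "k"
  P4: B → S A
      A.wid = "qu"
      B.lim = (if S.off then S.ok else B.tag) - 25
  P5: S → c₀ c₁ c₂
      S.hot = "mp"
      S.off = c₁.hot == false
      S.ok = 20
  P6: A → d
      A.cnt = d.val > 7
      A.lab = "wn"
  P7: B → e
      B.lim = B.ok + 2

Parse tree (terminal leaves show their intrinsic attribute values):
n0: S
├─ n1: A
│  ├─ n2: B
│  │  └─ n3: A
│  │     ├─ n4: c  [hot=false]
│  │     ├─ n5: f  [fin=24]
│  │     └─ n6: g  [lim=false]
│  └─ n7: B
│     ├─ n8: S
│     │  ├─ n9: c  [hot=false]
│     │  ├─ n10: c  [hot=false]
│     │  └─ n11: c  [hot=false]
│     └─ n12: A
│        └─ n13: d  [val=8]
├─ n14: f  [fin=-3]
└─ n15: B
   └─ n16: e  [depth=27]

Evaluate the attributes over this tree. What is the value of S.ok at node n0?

1. n1.wid = "mr"  ["mr"]
2. n2.ok = 30  [len(A.wid) + 28]
3. n2.tag = 24  [len(A.wid) + 22]
4. n3.wid = "rm"  ["rm"]
5. n4.hot = false  [terminal]
6. n5.fin = 24  [terminal]
7. n6.lim = false  [terminal]
8. n3.cnt = true  [f.fin > 23]
9. n3.lab = "rmk"  [A.wid ++ "k"]
10. n2.lim = 10  [(if A.cnt then B.ok else B.tag) - 20]
11. n7.ok = 6  [B₀.lim - 4]
12. n7.tag = 5  [len(A.wid) + 3]
13. n9.hot = false  [terminal]
14. n10.hot = false  [terminal]
15. n11.hot = false  [terminal]
16. n8.hot = "mp"  ["mp"]
17. n8.off = true  [c₁.hot == false]
18. n8.ok = 20  [20]
19. n12.wid = "qu"  ["qu"]
20. n13.val = 8  [terminal]
21. n12.cnt = true  [d.val > 7]
22. n12.lab = "wn"  ["wn"]
23. n7.lim = -5  [(if S.off then S.ok else B.tag) - 25]
24. n1.cnt = true  [B₀.lim > 9]
25. n1.lab = "vmr"  ["v" ++ A.wid]
26. n14.fin = -3  [terminal]
27. n15.ok = 2  [f.fin + 5]
28. n15.tag = 17  [f.fin + 20]
29. n16.depth = 27  [terminal]
30. n15.lim = 4  [B.ok + 2]
31. n0.hot = "pz"  ["pz"]
32. n0.off = true  [A.cnt == true]
33. n0.ok = -8  [(if A.cnt then B.lim else f.fin) - 12]

-8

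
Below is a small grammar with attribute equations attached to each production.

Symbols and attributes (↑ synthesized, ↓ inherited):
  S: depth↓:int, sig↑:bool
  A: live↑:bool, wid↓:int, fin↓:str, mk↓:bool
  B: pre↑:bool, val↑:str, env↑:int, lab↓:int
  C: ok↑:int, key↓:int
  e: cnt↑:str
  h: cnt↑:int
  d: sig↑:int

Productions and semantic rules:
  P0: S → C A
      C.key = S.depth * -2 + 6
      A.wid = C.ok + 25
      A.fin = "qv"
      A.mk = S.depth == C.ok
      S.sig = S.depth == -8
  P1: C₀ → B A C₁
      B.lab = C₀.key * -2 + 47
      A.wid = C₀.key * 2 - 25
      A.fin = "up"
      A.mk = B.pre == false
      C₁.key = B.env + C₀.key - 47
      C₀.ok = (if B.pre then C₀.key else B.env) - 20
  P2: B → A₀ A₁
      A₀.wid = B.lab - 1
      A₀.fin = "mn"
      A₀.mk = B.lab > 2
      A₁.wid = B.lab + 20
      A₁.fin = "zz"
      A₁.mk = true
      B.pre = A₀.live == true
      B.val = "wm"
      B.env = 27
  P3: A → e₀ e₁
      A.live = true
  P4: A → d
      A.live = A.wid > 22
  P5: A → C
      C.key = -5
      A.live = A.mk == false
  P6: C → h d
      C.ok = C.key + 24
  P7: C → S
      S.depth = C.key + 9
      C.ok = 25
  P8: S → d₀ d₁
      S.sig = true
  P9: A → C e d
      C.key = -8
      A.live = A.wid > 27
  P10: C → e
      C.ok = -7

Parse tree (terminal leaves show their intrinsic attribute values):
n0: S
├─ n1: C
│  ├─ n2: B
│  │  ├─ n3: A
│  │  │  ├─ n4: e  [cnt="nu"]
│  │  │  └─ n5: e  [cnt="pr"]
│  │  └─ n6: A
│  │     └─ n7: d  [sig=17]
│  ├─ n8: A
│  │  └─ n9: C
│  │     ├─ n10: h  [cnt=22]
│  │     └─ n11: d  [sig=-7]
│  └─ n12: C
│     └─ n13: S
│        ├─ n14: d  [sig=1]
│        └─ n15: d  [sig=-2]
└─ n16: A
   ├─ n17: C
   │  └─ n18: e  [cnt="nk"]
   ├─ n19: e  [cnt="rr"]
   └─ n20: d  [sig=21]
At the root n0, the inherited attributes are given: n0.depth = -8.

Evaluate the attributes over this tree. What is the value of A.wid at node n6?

23

1. n0.depth = -8  [given at root]
2. n1.key = 22  [S.depth * -2 + 6]
3. n2.lab = 3  [C₀.key * -2 + 47]
4. n3.wid = 2  [B.lab - 1]
5. n3.fin = "mn"  ["mn"]
6. n3.mk = true  [B.lab > 2]
7. n4.cnt = "nu"  [terminal]
8. n5.cnt = "pr"  [terminal]
9. n3.live = true  [true]
10. n6.wid = 23  [B.lab + 20]
11. n6.fin = "zz"  ["zz"]
12. n6.mk = true  [true]
13. n7.sig = 17  [terminal]
14. n6.live = true  [A.wid > 22]
15. n2.pre = true  [A₀.live == true]
16. n2.val = "wm"  ["wm"]
17. n2.env = 27  [27]
18. n8.wid = 19  [C₀.key * 2 - 25]
19. n8.fin = "up"  ["up"]
20. n8.mk = false  [B.pre == false]
21. n9.key = -5  [-5]
22. n10.cnt = 22  [terminal]
23. n11.sig = -7  [terminal]
24. n9.ok = 19  [C.key + 24]
25. n8.live = true  [A.mk == false]
26. n12.key = 2  [B.env + C₀.key - 47]
27. n13.depth = 11  [C.key + 9]
28. n14.sig = 1  [terminal]
29. n15.sig = -2  [terminal]
30. n13.sig = true  [true]
31. n12.ok = 25  [25]
32. n1.ok = 2  [(if B.pre then C₀.key else B.env) - 20]
33. n16.wid = 27  [C.ok + 25]
34. n16.fin = "qv"  ["qv"]
35. n16.mk = false  [S.depth == C.ok]
36. n17.key = -8  [-8]
37. n18.cnt = "nk"  [terminal]
38. n17.ok = -7  [-7]
39. n19.cnt = "rr"  [terminal]
40. n20.sig = 21  [terminal]
41. n16.live = false  [A.wid > 27]
42. n0.sig = true  [S.depth == -8]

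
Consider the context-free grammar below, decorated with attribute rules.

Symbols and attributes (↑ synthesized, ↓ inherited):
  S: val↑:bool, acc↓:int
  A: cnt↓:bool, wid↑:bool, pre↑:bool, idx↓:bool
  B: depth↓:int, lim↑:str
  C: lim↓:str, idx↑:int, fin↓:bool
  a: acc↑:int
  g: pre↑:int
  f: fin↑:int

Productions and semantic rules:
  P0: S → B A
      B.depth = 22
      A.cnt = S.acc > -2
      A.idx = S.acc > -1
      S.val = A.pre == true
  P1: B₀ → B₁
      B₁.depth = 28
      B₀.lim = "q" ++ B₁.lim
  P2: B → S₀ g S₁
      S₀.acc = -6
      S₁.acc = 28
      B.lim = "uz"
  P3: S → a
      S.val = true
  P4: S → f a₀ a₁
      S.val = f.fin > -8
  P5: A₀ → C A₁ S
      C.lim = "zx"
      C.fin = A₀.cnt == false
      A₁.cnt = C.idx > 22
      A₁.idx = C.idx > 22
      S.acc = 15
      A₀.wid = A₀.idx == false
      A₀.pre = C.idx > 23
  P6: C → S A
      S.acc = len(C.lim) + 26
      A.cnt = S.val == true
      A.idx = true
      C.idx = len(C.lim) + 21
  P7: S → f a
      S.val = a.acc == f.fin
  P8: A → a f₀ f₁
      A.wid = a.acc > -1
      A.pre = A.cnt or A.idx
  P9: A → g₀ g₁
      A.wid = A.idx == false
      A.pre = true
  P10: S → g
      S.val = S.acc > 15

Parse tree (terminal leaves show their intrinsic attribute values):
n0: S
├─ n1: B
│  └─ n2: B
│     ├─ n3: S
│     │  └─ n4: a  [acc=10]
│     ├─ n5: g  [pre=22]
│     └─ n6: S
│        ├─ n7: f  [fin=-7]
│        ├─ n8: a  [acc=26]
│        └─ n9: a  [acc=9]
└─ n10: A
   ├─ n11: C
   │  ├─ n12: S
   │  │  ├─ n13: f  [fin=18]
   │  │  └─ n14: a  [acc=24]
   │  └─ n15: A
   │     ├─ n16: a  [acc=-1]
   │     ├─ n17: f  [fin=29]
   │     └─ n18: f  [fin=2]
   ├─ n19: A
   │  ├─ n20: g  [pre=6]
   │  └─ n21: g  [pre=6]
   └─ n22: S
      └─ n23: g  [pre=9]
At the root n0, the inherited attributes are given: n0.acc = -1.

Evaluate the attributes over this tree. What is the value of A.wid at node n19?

1. n0.acc = -1  [given at root]
2. n1.depth = 22  [22]
3. n2.depth = 28  [28]
4. n3.acc = -6  [-6]
5. n4.acc = 10  [terminal]
6. n3.val = true  [true]
7. n5.pre = 22  [terminal]
8. n6.acc = 28  [28]
9. n7.fin = -7  [terminal]
10. n8.acc = 26  [terminal]
11. n9.acc = 9  [terminal]
12. n6.val = true  [f.fin > -8]
13. n2.lim = "uz"  ["uz"]
14. n1.lim = "quz"  ["q" ++ B₁.lim]
15. n10.cnt = true  [S.acc > -2]
16. n10.idx = false  [S.acc > -1]
17. n11.lim = "zx"  ["zx"]
18. n11.fin = false  [A₀.cnt == false]
19. n12.acc = 28  [len(C.lim) + 26]
20. n13.fin = 18  [terminal]
21. n14.acc = 24  [terminal]
22. n12.val = false  [a.acc == f.fin]
23. n15.cnt = false  [S.val == true]
24. n15.idx = true  [true]
25. n16.acc = -1  [terminal]
26. n17.fin = 29  [terminal]
27. n18.fin = 2  [terminal]
28. n15.wid = false  [a.acc > -1]
29. n15.pre = true  [A.cnt or A.idx]
30. n11.idx = 23  [len(C.lim) + 21]
31. n19.cnt = true  [C.idx > 22]
32. n19.idx = true  [C.idx > 22]
33. n20.pre = 6  [terminal]
34. n21.pre = 6  [terminal]
35. n19.wid = false  [A.idx == false]
36. n19.pre = true  [true]
37. n22.acc = 15  [15]
38. n23.pre = 9  [terminal]
39. n22.val = false  [S.acc > 15]
40. n10.wid = true  [A₀.idx == false]
41. n10.pre = false  [C.idx > 23]
42. n0.val = false  [A.pre == true]

false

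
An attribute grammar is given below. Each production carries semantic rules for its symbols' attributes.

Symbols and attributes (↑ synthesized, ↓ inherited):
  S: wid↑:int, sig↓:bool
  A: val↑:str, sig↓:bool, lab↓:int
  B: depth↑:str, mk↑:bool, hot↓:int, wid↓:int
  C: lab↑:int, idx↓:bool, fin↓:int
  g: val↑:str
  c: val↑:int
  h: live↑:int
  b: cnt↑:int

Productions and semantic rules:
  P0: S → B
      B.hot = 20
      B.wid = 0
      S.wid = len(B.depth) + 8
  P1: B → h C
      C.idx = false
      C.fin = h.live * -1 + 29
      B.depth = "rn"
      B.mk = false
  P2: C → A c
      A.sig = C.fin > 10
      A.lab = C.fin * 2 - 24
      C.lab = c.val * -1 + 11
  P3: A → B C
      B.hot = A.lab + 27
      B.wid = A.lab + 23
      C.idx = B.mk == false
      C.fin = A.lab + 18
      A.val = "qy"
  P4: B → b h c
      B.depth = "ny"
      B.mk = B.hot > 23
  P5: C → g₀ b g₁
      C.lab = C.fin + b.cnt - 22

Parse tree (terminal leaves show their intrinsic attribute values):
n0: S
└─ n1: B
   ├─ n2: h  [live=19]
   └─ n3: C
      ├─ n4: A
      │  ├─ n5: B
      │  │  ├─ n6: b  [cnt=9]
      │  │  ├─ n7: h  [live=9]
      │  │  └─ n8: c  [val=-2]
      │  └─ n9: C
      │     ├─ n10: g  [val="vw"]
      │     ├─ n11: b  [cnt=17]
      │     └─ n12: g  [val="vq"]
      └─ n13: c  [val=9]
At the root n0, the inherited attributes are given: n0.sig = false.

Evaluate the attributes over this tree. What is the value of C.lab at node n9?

1. n0.sig = false  [given at root]
2. n1.hot = 20  [20]
3. n1.wid = 0  [0]
4. n2.live = 19  [terminal]
5. n3.idx = false  [false]
6. n3.fin = 10  [h.live * -1 + 29]
7. n4.sig = false  [C.fin > 10]
8. n4.lab = -4  [C.fin * 2 - 24]
9. n5.hot = 23  [A.lab + 27]
10. n5.wid = 19  [A.lab + 23]
11. n6.cnt = 9  [terminal]
12. n7.live = 9  [terminal]
13. n8.val = -2  [terminal]
14. n5.depth = "ny"  ["ny"]
15. n5.mk = false  [B.hot > 23]
16. n9.idx = true  [B.mk == false]
17. n9.fin = 14  [A.lab + 18]
18. n10.val = "vw"  [terminal]
19. n11.cnt = 17  [terminal]
20. n12.val = "vq"  [terminal]
21. n9.lab = 9  [C.fin + b.cnt - 22]
22. n4.val = "qy"  ["qy"]
23. n13.val = 9  [terminal]
24. n3.lab = 2  [c.val * -1 + 11]
25. n1.depth = "rn"  ["rn"]
26. n1.mk = false  [false]
27. n0.wid = 10  [len(B.depth) + 8]

9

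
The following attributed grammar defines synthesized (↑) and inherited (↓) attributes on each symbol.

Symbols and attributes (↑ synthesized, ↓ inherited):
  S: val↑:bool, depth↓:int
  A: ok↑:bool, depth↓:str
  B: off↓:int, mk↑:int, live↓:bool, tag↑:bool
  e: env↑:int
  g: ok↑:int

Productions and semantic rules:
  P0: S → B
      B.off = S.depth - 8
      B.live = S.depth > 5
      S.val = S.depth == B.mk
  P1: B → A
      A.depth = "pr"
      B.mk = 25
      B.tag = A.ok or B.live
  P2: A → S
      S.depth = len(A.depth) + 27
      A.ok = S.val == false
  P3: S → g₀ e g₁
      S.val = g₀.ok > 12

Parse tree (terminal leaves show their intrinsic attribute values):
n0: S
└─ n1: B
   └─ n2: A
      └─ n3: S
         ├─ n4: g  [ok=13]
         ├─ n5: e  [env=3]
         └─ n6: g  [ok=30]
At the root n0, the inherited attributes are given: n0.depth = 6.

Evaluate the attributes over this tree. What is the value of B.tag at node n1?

1. n0.depth = 6  [given at root]
2. n1.off = -2  [S.depth - 8]
3. n1.live = true  [S.depth > 5]
4. n2.depth = "pr"  ["pr"]
5. n3.depth = 29  [len(A.depth) + 27]
6. n4.ok = 13  [terminal]
7. n5.env = 3  [terminal]
8. n6.ok = 30  [terminal]
9. n3.val = true  [g₀.ok > 12]
10. n2.ok = false  [S.val == false]
11. n1.mk = 25  [25]
12. n1.tag = true  [A.ok or B.live]
13. n0.val = false  [S.depth == B.mk]

true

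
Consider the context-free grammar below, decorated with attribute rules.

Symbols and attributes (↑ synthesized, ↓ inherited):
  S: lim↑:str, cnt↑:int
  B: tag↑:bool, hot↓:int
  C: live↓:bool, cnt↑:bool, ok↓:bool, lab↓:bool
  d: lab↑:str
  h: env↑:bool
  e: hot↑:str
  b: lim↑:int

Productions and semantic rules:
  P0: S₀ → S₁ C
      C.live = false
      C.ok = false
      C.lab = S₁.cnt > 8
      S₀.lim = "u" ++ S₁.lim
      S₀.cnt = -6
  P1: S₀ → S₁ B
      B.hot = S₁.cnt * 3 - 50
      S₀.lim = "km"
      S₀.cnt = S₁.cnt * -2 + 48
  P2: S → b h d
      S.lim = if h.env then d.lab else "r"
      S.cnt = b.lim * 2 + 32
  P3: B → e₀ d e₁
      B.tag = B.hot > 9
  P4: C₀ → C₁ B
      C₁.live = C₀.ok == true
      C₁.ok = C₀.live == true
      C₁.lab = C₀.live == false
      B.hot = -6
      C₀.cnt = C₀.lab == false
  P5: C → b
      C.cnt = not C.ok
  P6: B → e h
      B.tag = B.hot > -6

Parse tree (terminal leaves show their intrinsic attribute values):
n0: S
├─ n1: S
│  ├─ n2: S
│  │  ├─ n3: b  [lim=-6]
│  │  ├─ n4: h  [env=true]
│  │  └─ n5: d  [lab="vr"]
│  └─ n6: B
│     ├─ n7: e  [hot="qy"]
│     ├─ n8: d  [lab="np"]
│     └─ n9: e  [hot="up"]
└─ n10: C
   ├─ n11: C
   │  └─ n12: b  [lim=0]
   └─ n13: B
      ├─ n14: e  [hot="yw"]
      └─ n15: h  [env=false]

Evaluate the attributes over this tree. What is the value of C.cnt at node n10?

1. n3.lim = -6  [terminal]
2. n4.env = true  [terminal]
3. n5.lab = "vr"  [terminal]
4. n2.lim = "vr"  [if h.env then d.lab else "r"]
5. n2.cnt = 20  [b.lim * 2 + 32]
6. n6.hot = 10  [S₁.cnt * 3 - 50]
7. n7.hot = "qy"  [terminal]
8. n8.lab = "np"  [terminal]
9. n9.hot = "up"  [terminal]
10. n6.tag = true  [B.hot > 9]
11. n1.lim = "km"  ["km"]
12. n1.cnt = 8  [S₁.cnt * -2 + 48]
13. n10.live = false  [false]
14. n10.ok = false  [false]
15. n10.lab = false  [S₁.cnt > 8]
16. n11.live = false  [C₀.ok == true]
17. n11.ok = false  [C₀.live == true]
18. n11.lab = true  [C₀.live == false]
19. n12.lim = 0  [terminal]
20. n11.cnt = true  [not C.ok]
21. n13.hot = -6  [-6]
22. n14.hot = "yw"  [terminal]
23. n15.env = false  [terminal]
24. n13.tag = false  [B.hot > -6]
25. n10.cnt = true  [C₀.lab == false]
26. n0.lim = "ukm"  ["u" ++ S₁.lim]
27. n0.cnt = -6  [-6]

true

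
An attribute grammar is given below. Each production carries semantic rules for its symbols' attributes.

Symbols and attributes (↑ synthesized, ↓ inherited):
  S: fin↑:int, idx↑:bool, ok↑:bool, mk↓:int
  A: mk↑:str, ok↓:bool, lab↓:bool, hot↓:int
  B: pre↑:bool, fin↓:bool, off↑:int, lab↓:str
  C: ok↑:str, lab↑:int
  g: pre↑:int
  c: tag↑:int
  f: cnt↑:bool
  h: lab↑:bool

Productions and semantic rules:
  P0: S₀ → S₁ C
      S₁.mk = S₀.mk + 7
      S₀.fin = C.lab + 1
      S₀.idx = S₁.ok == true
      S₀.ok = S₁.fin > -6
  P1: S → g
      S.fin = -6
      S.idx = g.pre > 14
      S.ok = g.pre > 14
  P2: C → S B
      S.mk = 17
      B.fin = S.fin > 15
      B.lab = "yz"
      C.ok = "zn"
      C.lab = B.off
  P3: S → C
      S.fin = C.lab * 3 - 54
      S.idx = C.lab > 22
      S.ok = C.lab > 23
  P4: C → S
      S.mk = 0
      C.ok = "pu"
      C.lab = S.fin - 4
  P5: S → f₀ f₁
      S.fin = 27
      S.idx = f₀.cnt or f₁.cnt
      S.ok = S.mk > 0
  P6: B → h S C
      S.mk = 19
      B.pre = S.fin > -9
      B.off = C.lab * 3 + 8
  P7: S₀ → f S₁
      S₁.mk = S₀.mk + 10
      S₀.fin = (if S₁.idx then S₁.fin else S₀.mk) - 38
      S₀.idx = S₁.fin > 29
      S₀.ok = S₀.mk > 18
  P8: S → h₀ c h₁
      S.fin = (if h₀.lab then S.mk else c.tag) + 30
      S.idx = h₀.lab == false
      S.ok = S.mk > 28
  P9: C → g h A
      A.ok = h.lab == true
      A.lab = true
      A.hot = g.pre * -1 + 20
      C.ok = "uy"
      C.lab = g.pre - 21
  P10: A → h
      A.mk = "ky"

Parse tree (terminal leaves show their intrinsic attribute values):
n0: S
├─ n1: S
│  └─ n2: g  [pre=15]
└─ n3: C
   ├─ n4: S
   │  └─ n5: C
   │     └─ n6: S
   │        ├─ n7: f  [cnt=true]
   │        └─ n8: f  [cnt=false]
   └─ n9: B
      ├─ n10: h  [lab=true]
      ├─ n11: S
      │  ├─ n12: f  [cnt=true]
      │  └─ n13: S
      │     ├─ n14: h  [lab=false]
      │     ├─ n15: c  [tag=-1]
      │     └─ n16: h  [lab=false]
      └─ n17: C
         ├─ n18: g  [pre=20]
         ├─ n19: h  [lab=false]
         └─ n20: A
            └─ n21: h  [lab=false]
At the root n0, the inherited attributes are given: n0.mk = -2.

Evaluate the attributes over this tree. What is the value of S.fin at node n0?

1. n0.mk = -2  [given at root]
2. n1.mk = 5  [S₀.mk + 7]
3. n2.pre = 15  [terminal]
4. n1.fin = -6  [-6]
5. n1.idx = true  [g.pre > 14]
6. n1.ok = true  [g.pre > 14]
7. n4.mk = 17  [17]
8. n6.mk = 0  [0]
9. n7.cnt = true  [terminal]
10. n8.cnt = false  [terminal]
11. n6.fin = 27  [27]
12. n6.idx = true  [f₀.cnt or f₁.cnt]
13. n6.ok = false  [S.mk > 0]
14. n5.ok = "pu"  ["pu"]
15. n5.lab = 23  [S.fin - 4]
16. n4.fin = 15  [C.lab * 3 - 54]
17. n4.idx = true  [C.lab > 22]
18. n4.ok = false  [C.lab > 23]
19. n9.fin = false  [S.fin > 15]
20. n9.lab = "yz"  ["yz"]
21. n10.lab = true  [terminal]
22. n11.mk = 19  [19]
23. n12.cnt = true  [terminal]
24. n13.mk = 29  [S₀.mk + 10]
25. n14.lab = false  [terminal]
26. n15.tag = -1  [terminal]
27. n16.lab = false  [terminal]
28. n13.fin = 29  [(if h₀.lab then S.mk else c.tag) + 30]
29. n13.idx = true  [h₀.lab == false]
30. n13.ok = true  [S.mk > 28]
31. n11.fin = -9  [(if S₁.idx then S₁.fin else S₀.mk) - 38]
32. n11.idx = false  [S₁.fin > 29]
33. n11.ok = true  [S₀.mk > 18]
34. n18.pre = 20  [terminal]
35. n19.lab = false  [terminal]
36. n20.ok = false  [h.lab == true]
37. n20.lab = true  [true]
38. n20.hot = 0  [g.pre * -1 + 20]
39. n21.lab = false  [terminal]
40. n20.mk = "ky"  ["ky"]
41. n17.ok = "uy"  ["uy"]
42. n17.lab = -1  [g.pre - 21]
43. n9.pre = false  [S.fin > -9]
44. n9.off = 5  [C.lab * 3 + 8]
45. n3.ok = "zn"  ["zn"]
46. n3.lab = 5  [B.off]
47. n0.fin = 6  [C.lab + 1]
48. n0.idx = true  [S₁.ok == true]
49. n0.ok = false  [S₁.fin > -6]

6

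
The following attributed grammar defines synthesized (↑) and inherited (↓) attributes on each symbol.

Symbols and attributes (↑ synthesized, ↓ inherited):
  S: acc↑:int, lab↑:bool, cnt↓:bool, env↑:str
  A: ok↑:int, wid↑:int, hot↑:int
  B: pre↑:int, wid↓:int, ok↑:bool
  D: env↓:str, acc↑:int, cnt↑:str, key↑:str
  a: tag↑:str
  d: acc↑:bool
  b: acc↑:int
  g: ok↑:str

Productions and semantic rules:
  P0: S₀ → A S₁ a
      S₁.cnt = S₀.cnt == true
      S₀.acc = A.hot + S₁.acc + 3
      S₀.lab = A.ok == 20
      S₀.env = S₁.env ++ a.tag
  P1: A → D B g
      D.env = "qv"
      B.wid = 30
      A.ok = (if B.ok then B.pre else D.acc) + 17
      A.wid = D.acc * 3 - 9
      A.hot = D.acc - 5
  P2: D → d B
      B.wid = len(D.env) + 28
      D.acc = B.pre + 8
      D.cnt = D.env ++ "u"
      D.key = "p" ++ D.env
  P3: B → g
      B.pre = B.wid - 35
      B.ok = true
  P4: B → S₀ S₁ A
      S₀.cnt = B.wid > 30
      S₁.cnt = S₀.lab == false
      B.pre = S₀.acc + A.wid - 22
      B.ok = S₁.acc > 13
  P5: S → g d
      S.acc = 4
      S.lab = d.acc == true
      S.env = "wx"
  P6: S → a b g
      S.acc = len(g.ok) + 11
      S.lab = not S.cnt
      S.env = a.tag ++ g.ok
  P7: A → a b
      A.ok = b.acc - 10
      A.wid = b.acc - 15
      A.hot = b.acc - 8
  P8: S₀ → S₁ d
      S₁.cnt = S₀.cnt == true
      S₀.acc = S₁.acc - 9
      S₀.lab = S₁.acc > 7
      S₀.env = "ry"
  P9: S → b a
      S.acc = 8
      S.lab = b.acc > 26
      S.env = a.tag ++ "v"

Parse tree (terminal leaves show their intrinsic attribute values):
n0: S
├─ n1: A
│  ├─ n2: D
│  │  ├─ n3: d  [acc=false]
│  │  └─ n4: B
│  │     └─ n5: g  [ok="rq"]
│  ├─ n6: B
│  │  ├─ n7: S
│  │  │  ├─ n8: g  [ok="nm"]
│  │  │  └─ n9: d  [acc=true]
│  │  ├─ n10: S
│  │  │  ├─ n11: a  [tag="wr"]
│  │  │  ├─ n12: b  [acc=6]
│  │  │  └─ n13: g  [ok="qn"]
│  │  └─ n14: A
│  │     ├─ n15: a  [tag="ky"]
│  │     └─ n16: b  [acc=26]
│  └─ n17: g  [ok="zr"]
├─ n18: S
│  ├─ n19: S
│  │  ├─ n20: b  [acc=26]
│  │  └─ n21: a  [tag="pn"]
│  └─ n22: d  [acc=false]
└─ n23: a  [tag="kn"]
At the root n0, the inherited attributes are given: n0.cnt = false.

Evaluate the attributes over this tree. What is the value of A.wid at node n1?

0

1. n0.cnt = false  [given at root]
2. n2.env = "qv"  ["qv"]
3. n3.acc = false  [terminal]
4. n4.wid = 30  [len(D.env) + 28]
5. n5.ok = "rq"  [terminal]
6. n4.pre = -5  [B.wid - 35]
7. n4.ok = true  [true]
8. n2.acc = 3  [B.pre + 8]
9. n2.cnt = "qvu"  [D.env ++ "u"]
10. n2.key = "pqv"  ["p" ++ D.env]
11. n6.wid = 30  [30]
12. n7.cnt = false  [B.wid > 30]
13. n8.ok = "nm"  [terminal]
14. n9.acc = true  [terminal]
15. n7.acc = 4  [4]
16. n7.lab = true  [d.acc == true]
17. n7.env = "wx"  ["wx"]
18. n10.cnt = false  [S₀.lab == false]
19. n11.tag = "wr"  [terminal]
20. n12.acc = 6  [terminal]
21. n13.ok = "qn"  [terminal]
22. n10.acc = 13  [len(g.ok) + 11]
23. n10.lab = true  [not S.cnt]
24. n10.env = "wrqn"  [a.tag ++ g.ok]
25. n15.tag = "ky"  [terminal]
26. n16.acc = 26  [terminal]
27. n14.ok = 16  [b.acc - 10]
28. n14.wid = 11  [b.acc - 15]
29. n14.hot = 18  [b.acc - 8]
30. n6.pre = -7  [S₀.acc + A.wid - 22]
31. n6.ok = false  [S₁.acc > 13]
32. n17.ok = "zr"  [terminal]
33. n1.ok = 20  [(if B.ok then B.pre else D.acc) + 17]
34. n1.wid = 0  [D.acc * 3 - 9]
35. n1.hot = -2  [D.acc - 5]
36. n18.cnt = false  [S₀.cnt == true]
37. n19.cnt = false  [S₀.cnt == true]
38. n20.acc = 26  [terminal]
39. n21.tag = "pn"  [terminal]
40. n19.acc = 8  [8]
41. n19.lab = false  [b.acc > 26]
42. n19.env = "pnv"  [a.tag ++ "v"]
43. n22.acc = false  [terminal]
44. n18.acc = -1  [S₁.acc - 9]
45. n18.lab = true  [S₁.acc > 7]
46. n18.env = "ry"  ["ry"]
47. n23.tag = "kn"  [terminal]
48. n0.acc = 0  [A.hot + S₁.acc + 3]
49. n0.lab = true  [A.ok == 20]
50. n0.env = "rykn"  [S₁.env ++ a.tag]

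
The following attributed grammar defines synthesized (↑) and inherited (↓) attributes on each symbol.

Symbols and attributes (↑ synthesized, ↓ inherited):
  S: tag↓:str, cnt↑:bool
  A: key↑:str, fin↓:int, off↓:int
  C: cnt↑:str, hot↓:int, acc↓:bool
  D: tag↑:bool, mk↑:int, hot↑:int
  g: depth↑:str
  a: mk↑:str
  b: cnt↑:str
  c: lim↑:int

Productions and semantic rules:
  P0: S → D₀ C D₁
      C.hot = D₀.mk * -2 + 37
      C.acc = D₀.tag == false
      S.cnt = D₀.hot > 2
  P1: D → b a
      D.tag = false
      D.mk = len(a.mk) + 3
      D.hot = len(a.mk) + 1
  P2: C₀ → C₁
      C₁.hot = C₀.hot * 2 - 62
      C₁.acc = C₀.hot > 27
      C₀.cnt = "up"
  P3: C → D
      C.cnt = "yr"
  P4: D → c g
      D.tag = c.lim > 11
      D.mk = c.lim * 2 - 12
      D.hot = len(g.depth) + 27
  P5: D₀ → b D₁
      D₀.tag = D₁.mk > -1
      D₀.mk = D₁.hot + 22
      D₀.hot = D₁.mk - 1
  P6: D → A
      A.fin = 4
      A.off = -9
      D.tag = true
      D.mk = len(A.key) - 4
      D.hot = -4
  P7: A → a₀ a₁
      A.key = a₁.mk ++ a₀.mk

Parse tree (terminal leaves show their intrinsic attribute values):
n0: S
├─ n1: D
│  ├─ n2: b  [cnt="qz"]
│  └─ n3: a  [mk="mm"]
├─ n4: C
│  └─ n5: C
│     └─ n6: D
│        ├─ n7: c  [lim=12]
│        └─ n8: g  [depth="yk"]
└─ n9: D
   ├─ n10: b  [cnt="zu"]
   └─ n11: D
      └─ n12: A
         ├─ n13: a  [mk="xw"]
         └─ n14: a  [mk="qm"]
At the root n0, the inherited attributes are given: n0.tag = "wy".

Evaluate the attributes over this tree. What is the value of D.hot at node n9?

-1

1. n0.tag = "wy"  [given at root]
2. n2.cnt = "qz"  [terminal]
3. n3.mk = "mm"  [terminal]
4. n1.tag = false  [false]
5. n1.mk = 5  [len(a.mk) + 3]
6. n1.hot = 3  [len(a.mk) + 1]
7. n4.hot = 27  [D₀.mk * -2 + 37]
8. n4.acc = true  [D₀.tag == false]
9. n5.hot = -8  [C₀.hot * 2 - 62]
10. n5.acc = false  [C₀.hot > 27]
11. n7.lim = 12  [terminal]
12. n8.depth = "yk"  [terminal]
13. n6.tag = true  [c.lim > 11]
14. n6.mk = 12  [c.lim * 2 - 12]
15. n6.hot = 29  [len(g.depth) + 27]
16. n5.cnt = "yr"  ["yr"]
17. n4.cnt = "up"  ["up"]
18. n10.cnt = "zu"  [terminal]
19. n12.fin = 4  [4]
20. n12.off = -9  [-9]
21. n13.mk = "xw"  [terminal]
22. n14.mk = "qm"  [terminal]
23. n12.key = "qmxw"  [a₁.mk ++ a₀.mk]
24. n11.tag = true  [true]
25. n11.mk = 0  [len(A.key) - 4]
26. n11.hot = -4  [-4]
27. n9.tag = true  [D₁.mk > -1]
28. n9.mk = 18  [D₁.hot + 22]
29. n9.hot = -1  [D₁.mk - 1]
30. n0.cnt = true  [D₀.hot > 2]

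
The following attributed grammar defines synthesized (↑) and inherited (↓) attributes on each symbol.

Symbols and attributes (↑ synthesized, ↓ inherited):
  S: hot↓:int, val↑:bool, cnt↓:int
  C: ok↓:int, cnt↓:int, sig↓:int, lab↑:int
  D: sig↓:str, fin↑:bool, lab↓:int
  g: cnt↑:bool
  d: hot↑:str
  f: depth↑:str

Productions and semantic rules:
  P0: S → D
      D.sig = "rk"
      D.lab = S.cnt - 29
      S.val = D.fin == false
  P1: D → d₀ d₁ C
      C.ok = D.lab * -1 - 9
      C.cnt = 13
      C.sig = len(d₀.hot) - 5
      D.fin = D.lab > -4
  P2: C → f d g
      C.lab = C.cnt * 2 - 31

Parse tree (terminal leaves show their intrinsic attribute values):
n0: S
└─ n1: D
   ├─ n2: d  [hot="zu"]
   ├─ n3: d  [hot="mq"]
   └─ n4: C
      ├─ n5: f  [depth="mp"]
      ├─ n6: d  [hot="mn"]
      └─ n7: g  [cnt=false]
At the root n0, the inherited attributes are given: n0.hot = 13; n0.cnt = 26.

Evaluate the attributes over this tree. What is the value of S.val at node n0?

false

1. n0.hot = 13  [given at root]
2. n0.cnt = 26  [given at root]
3. n1.sig = "rk"  ["rk"]
4. n1.lab = -3  [S.cnt - 29]
5. n2.hot = "zu"  [terminal]
6. n3.hot = "mq"  [terminal]
7. n4.ok = -6  [D.lab * -1 - 9]
8. n4.cnt = 13  [13]
9. n4.sig = -3  [len(d₀.hot) - 5]
10. n5.depth = "mp"  [terminal]
11. n6.hot = "mn"  [terminal]
12. n7.cnt = false  [terminal]
13. n4.lab = -5  [C.cnt * 2 - 31]
14. n1.fin = true  [D.lab > -4]
15. n0.val = false  [D.fin == false]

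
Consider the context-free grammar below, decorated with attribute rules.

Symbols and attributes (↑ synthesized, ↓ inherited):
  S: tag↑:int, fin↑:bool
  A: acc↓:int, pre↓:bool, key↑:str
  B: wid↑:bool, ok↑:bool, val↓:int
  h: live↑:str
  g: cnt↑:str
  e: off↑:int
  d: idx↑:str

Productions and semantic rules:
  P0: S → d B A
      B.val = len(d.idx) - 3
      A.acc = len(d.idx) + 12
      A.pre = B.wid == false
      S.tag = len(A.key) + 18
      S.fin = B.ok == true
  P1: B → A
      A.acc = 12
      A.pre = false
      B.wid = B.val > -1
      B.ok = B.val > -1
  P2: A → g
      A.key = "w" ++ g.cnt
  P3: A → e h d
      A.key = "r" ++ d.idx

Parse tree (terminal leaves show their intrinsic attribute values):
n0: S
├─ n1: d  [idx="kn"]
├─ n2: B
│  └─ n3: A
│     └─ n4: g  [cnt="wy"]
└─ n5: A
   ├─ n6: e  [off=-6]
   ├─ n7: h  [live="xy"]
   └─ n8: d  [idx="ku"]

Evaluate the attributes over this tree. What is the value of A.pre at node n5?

true

1. n1.idx = "kn"  [terminal]
2. n2.val = -1  [len(d.idx) - 3]
3. n3.acc = 12  [12]
4. n3.pre = false  [false]
5. n4.cnt = "wy"  [terminal]
6. n3.key = "wwy"  ["w" ++ g.cnt]
7. n2.wid = false  [B.val > -1]
8. n2.ok = false  [B.val > -1]
9. n5.acc = 14  [len(d.idx) + 12]
10. n5.pre = true  [B.wid == false]
11. n6.off = -6  [terminal]
12. n7.live = "xy"  [terminal]
13. n8.idx = "ku"  [terminal]
14. n5.key = "rku"  ["r" ++ d.idx]
15. n0.tag = 21  [len(A.key) + 18]
16. n0.fin = false  [B.ok == true]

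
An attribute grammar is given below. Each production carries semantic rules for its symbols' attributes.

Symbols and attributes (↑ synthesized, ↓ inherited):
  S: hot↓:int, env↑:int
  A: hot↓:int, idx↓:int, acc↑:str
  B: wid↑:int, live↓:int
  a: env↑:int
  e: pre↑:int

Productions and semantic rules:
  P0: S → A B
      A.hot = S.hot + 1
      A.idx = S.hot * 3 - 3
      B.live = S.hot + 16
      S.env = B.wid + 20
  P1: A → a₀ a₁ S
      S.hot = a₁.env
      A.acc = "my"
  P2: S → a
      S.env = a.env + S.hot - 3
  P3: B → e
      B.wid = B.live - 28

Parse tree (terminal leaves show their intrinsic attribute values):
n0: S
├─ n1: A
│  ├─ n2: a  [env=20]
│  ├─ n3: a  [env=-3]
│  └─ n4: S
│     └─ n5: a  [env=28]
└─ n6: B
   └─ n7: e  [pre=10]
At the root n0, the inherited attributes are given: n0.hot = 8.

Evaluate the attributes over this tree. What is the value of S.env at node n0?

1. n0.hot = 8  [given at root]
2. n1.hot = 9  [S.hot + 1]
3. n1.idx = 21  [S.hot * 3 - 3]
4. n2.env = 20  [terminal]
5. n3.env = -3  [terminal]
6. n4.hot = -3  [a₁.env]
7. n5.env = 28  [terminal]
8. n4.env = 22  [a.env + S.hot - 3]
9. n1.acc = "my"  ["my"]
10. n6.live = 24  [S.hot + 16]
11. n7.pre = 10  [terminal]
12. n6.wid = -4  [B.live - 28]
13. n0.env = 16  [B.wid + 20]

16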